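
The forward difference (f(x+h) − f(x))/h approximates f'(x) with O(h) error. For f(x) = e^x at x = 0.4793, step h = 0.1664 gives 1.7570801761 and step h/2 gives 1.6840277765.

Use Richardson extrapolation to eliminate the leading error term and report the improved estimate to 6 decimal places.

Leading term ∝ h^1; use weight 2 = 2^1.
Top: 2(1.6840277765) − (1.7570801761) = 1.6109753769
(2*1.6840277765 − 1.7570801761)/(2 − 1) = 1.6109753769
Shift from A(h/2): −0.0730523996.

1.610975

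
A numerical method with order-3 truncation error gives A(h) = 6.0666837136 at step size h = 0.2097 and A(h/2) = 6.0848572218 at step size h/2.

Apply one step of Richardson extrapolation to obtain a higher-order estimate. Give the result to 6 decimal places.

6.087453

r = 3, so 2^r = 8.
Top: 8(6.0848572218) − (6.0666837136) = 42.6121740608
42.6121740608 ÷ 7 = 6.0874534373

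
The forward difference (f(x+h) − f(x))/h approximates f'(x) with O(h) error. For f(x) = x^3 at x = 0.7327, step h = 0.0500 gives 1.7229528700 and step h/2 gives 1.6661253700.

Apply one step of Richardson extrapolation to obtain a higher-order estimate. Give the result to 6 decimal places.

The method has order 1: 2^1 = 2.
Difference of the inputs: 1.6661253700 − 1.7229528700 = -0.0568275000
Correction (A(h/2) − A(h))/(2 − 1) = (-0.0568275000)/1 = -0.0568275000
R = A(h/2) + (A(h/2) − A(h))/1 = 1.6661253700 − 0.0568275000 = 1.6092978700

1.609298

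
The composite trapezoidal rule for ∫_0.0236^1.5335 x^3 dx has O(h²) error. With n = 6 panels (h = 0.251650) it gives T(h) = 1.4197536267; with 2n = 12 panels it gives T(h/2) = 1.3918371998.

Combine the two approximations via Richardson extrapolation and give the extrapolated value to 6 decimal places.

1.382532

Leading term ∝ h^2; use weight 4 = 2^2.
A(h/2) − A(h) = 1.3918371998 − 1.4197536267 = -0.0279164269
Divide by 2^2 − 1 = 3: (-0.0279164269)/3 = -0.0093054756
R = A(h/2) + (A(h/2) − A(h))/3 = 1.3918371998 − 0.0093054756 = 1.3825317242
Gap between inputs: 2.792e-02; correction applied: −0.0093054756.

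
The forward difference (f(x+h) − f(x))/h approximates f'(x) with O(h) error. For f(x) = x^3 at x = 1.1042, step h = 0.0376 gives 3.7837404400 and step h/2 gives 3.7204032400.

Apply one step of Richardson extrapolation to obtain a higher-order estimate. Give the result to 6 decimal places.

Method order is 1; weight 2^1 = 2.
2×3.7204032400 − 3.7837404400 = 3.6570660400
Divide by 2^1 − 1 = 1.
3.6570660400 ÷ 1 = 3.6570660400
Correction |R − A(h/2)| = 6.334e-02; gap |A(h/2) − A(h)| = 6.334e-02.

3.657066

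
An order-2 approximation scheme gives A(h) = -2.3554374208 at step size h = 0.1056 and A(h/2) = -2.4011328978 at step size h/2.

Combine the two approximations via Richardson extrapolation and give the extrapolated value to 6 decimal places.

r = 2, so 2^r = 4.
Numerator 4·A(h/2) − A(h) = 4·(-2.4011328978) − (-2.3554374208) = -7.2490941704
R = (-7.2490941704)/3 = -2.4163647235
Correction |R − A(h/2)| = 1.523e-02; gap |A(h/2) − A(h)| = 4.570e-02.

-2.416365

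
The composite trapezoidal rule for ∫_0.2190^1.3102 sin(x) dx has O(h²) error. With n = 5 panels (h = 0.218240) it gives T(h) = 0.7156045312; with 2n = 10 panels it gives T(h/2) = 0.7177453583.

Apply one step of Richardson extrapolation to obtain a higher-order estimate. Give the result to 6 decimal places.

0.718459

With r = 2 the leading error scales as h^2, so the weight is 2^2 = 4.
2^2·A(h/2) = 2.8709814332; minus A(h) gives 2.1553769020.
Divide by 2^2 − 1 = 3.
(4·0.7177453583 − 0.7156045312)/(4 − 1) = 0.7184589673
Gap between inputs: 2.141e-03; correction applied: +0.0007136090.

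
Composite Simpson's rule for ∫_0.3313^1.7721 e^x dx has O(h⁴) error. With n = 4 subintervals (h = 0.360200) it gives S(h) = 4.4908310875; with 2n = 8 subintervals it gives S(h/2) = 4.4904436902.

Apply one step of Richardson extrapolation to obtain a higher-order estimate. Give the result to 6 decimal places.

Error is O(h^4); halving h shrinks it by 2^4 = 16.
16·4.4904436902 = 71.8470990432; 71.8470990432 − 4.4908310875 = 67.3562679557
Denominator 16 − 1 = 15.
Extrapolated: 67.3562679557 / 15 = 4.4904178637

4.490418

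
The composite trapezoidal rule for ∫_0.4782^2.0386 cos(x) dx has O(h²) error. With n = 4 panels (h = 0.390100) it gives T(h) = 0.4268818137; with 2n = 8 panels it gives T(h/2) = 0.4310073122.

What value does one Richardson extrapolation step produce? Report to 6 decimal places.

With r = 2 the leading error scales as h^2, so the weight is 2^2 = 4.
4·0.4310073122 = 1.7240292488; subtract 0.4268818137 → 1.2971474351
1.2971474351 ÷ 3 = 0.4323824784
Gap between inputs: 4.125e-03; correction applied: +0.0013751662.

0.432382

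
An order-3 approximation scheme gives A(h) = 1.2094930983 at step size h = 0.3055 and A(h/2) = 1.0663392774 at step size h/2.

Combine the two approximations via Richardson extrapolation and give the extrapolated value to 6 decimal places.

1.045889

The method has order 3: 2^3 = 8.
2^3*A(h/2) = 8.5307142192; minus A(h) gives 7.3212211209.
7.3212211209 ÷ 7 = 1.0458887316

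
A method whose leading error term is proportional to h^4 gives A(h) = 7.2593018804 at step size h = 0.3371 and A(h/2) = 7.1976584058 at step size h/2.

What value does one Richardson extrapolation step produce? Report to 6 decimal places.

Method order is 4; weight 2^4 = 16.
16×7.1976584058 − 7.2593018804 = 107.9032326124
R = 107.9032326124/15 = 7.1935488408

7.193549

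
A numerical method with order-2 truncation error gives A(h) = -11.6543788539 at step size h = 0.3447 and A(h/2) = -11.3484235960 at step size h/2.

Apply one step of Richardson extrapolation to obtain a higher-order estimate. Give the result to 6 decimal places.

r = 2, so 2^r = 4.
2^2 × A(h/2) = -45.3936943840; minus A(h) gives -33.7393155301.
Divide by 2^2 − 1 = 3.
R = (-33.7393155301)/3 = -11.2464385100
Shift from A(h/2): +0.1019850860.

-11.246439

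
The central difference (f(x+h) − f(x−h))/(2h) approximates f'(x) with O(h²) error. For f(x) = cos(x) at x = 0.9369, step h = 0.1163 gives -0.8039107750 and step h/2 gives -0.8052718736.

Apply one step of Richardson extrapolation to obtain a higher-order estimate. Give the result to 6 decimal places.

The method has order 2: 2^2 = 4.
2^2·A(h/2) = -3.2210874944; minus A(h) gives -2.4171767194.
Extrapolated: (-2.4171767194) / 3 = -0.8057255731

-0.805726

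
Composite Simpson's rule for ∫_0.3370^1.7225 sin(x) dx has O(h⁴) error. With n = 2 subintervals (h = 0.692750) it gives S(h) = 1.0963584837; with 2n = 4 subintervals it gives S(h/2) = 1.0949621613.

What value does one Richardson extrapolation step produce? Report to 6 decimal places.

1.094869

Order 4 gives 2^r = 16 and 2^r − 1 = 15.
16 × 1.0949621613 = 17.5193945808; subtract 1.0963584837 → 16.4230360971
Divide by 2^4 − 1 = 15.
Extrapolated: 16.4230360971 / 15 = 1.0948690731
Gap between inputs: 1.396e-03; correction applied: −0.0000930882.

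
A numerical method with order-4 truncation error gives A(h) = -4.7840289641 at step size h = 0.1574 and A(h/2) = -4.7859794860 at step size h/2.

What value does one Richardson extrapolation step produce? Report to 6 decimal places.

-4.786110

With r = 4 the leading error scales as h^4, so the weight is 2^4 = 16.
2^4×A(h/2) = -76.5756717760; minus A(h) gives -71.7916428119.
Denominator 16 − 1 = 15.
Result: -4.7861095208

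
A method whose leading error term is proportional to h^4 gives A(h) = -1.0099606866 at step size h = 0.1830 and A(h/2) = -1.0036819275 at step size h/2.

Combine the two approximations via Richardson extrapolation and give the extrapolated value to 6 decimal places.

-1.003263

Error is O(h^4); halving h shrinks it by 2^4 = 16.
2^4 × A(h/2) = -16.0589108400; minus A(h) gives -15.0489501534.
Extrapolated: (-15.0489501534) / 15 = -1.0032633436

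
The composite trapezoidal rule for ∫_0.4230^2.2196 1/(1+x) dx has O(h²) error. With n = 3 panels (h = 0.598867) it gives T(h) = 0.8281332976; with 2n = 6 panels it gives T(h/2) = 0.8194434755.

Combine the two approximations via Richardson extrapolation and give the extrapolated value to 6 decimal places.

Method order is 2; weight 2^2 = 4.
A(h/2) − A(h) = 0.8194434755 − 0.8281332976 = -0.0086898221
Correction (A(h/2) − A(h))/(4 − 1) = (-0.0086898221)/3 = -0.0028966074
R = A(h/2) + (A(h/2) − A(h))/3 = 0.8194434755 − 0.0028966074 = 0.8165468681

0.816547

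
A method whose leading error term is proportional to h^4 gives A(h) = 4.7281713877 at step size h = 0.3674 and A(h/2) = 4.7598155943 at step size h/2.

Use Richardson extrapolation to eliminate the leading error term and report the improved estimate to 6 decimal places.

4.761925

Leading term ∝ h^4; use weight 16 = 2^4.
16 × 4.7598155943 = 76.1570495088; 76.1570495088 − 4.7281713877 = 71.4288781211
(16 × 4.7598155943 − 4.7281713877)/(16 − 1) = 4.7619252081
Gap between inputs: 3.164e-02; correction applied: +0.0021096138.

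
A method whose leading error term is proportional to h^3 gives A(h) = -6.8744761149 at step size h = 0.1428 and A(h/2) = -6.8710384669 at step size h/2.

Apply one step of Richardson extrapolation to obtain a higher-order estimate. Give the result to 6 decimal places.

-6.870547

r = 3, so 2^r = 8.
8 × (-6.8710384669) = -54.9683077352; subtract (-6.8744761149) → -48.0938316203
Denominator 8 − 1 = 7.
(-48.0938316203) ÷ 7 = -6.8705473743
Shift from A(h/2): +0.0004910926.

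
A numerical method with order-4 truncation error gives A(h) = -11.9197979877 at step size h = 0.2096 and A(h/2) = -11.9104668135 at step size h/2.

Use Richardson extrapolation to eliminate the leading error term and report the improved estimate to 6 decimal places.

The method has order 4: 2^4 = 16.
16·(-11.9104668135) = -190.5674690160; (-190.5674690160) − (-11.9197979877) = -178.6476710283
Divide by 2^4 − 1 = 15.
R = (-178.6476710283)/15 = -11.9098447352
Correction |R − A(h/2)| = 6.221e-04; gap |A(h/2) − A(h)| = 9.331e-03.

-11.909845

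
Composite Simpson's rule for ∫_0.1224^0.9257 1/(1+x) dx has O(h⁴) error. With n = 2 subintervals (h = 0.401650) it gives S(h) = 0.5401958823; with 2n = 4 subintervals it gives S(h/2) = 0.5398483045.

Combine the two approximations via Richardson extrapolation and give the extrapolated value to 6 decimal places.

0.539825

Error is O(h^4); halving h shrinks it by 2^4 = 16.
16×0.5398483045 = 8.6375728720; 8.6375728720 − 0.5401958823 = 8.0973769897
Divide by 2^4 − 1 = 15.
8.0973769897 ÷ 15 = 0.5398251326
Gap between inputs: 3.476e-04; correction applied: −0.0000231719.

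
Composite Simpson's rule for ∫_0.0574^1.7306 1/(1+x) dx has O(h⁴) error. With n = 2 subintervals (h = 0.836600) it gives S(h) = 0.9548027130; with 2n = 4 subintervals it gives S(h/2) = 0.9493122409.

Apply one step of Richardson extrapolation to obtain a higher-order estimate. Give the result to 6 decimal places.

0.948946

Leading term ∝ h^4; use weight 16 = 2^4.
Numerator 16 × A(h/2) − A(h) = 16 × 0.9493122409 − 0.9548027130 = 14.2341931414
Divide by 2^4 − 1 = 15.
R = 14.2341931414/15 = 0.9489462094
Shift from A(h/2): −0.0003660315.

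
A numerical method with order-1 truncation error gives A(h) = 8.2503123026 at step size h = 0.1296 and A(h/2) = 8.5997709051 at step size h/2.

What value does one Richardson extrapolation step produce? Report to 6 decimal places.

Order 1 gives 2^r = 2 and 2^r − 1 = 1.
2*8.5997709051 − 8.2503123026 = 8.9492295076
Extrapolated: 8.9492295076 / 1 = 8.9492295076

8.949230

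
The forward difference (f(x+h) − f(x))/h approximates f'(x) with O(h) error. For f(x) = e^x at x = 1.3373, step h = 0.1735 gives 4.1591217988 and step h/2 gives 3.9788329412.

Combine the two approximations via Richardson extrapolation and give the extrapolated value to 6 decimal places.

r = 1, so 2^r = 2.
Weighted: 7.9576658824 − 4.1591217988 = 3.7985440836
Divide by 2^1 − 1 = 1.
R = 3.7985440836/1 = 3.7985440836

3.798544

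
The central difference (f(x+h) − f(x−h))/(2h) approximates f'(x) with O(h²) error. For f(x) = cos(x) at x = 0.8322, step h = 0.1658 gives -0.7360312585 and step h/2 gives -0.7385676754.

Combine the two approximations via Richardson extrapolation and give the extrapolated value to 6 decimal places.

-0.739413

r = 2, so 2^r = 4.
Weighted: (-2.9542707016) − (-0.7360312585) = -2.2182394431
(-2.2182394431) ÷ 3 = -0.7394131477
Gap between inputs: 2.536e-03; correction applied: −0.0008454723.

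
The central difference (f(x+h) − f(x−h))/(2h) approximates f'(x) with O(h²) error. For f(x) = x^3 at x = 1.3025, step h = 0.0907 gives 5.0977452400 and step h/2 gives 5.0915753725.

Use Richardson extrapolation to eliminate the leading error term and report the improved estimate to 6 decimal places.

5.089519

With r = 2 the leading error scales as h^2, so the weight is 2^2 = 4.
Top: 4(5.0915753725) − (5.0977452400) = 15.2685562500
R = 15.2685562500/3 = 5.0895187500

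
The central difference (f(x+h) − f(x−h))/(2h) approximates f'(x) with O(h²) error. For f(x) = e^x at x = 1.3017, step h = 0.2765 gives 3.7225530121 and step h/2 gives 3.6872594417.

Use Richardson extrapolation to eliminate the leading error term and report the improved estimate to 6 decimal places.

3.675495

With r = 2 the leading error scales as h^2, so the weight is 2^2 = 4.
Top: 4(3.6872594417) − (3.7225530121) = 11.0264847547
Divide by 2^2 − 1 = 3.
Result: 3.6754949182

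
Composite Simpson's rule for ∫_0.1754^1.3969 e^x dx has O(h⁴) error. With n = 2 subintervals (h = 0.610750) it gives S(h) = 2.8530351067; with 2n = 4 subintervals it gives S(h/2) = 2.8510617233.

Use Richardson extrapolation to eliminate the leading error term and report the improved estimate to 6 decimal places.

2.850930

r = 4, so 2^r = 16.
2^4×A(h/2) = 45.6169875728; minus A(h) gives 42.7639524661.
Divide by 2^4 − 1 = 15.
R = 42.7639524661/15 = 2.8509301644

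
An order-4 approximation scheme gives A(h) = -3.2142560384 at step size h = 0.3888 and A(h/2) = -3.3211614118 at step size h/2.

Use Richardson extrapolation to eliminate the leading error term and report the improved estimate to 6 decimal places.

-3.328288

The method has order 4: 2^4 = 16.
2^4*A(h/2) = -53.1385825888; minus A(h) gives -49.9243265504.
Divide by 2^4 − 1 = 15.
Extrapolated: (-49.9243265504) / 15 = -3.3282884367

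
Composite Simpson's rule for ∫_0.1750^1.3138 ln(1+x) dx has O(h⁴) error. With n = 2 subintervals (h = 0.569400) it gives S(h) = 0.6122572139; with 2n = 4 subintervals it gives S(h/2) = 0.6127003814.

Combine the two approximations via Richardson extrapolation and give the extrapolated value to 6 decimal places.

0.612730

r = 4: numerator weight 16, denominator 15.
16×0.6127003814 = 9.8032061024; 9.8032061024 − 0.6122572139 = 9.1909488885
R = 9.1909488885/15 = 0.6127299259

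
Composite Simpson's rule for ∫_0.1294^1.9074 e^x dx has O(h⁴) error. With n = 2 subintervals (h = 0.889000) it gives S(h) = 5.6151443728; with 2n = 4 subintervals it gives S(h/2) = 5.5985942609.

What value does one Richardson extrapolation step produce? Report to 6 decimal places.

The method has order 4: 2^4 = 16.
16 × 5.5985942609 − 5.6151443728 = 83.9623638016
Extrapolated: 83.9623638016 / 15 = 5.5974909201

5.597491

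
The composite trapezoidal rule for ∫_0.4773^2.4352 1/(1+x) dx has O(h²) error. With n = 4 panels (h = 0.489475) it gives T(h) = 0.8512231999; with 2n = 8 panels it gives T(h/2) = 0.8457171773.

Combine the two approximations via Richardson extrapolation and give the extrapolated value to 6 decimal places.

r = 2, so 2^r = 4.
4·0.8457171773 − 0.8512231999 = 2.5316455093
Extrapolated: 2.5316455093 / 3 = 0.8438818364

0.843882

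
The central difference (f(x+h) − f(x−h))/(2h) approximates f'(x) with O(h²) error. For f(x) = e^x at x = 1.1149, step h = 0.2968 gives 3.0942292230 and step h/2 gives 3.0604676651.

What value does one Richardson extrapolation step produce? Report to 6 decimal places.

Method order is 2; weight 2^2 = 4.
Numerator 4·A(h/2) − A(h) = 4·3.0604676651 − 3.0942292230 = 9.1476414374
Divide by 2^2 − 1 = 3.
(4·3.0604676651 − 3.0942292230)/(4 − 1) = 3.0492138125

3.049214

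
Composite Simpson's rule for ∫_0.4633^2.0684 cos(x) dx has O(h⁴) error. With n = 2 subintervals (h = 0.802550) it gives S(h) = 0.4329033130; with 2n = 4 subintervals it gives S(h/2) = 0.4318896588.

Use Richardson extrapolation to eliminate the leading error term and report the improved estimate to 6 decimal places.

Method order is 4; weight 2^4 = 16.
Difference of the inputs: 0.4318896588 − 0.4329033130 = -0.0010136542
Divide by 2^4 − 1 = 15: (-0.0010136542)/15 = -0.0000675769
R = A(h/2) + (A(h/2) − A(h))/15 = 0.4318896588 − 0.0000675769 = 0.4318220819

0.431822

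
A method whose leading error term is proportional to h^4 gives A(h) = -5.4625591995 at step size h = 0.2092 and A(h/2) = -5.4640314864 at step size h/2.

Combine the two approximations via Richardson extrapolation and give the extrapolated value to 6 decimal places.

r = 4: numerator weight 16, denominator 15.
16 × (-5.4640314864) − (-5.4625591995) = -81.9619445829
(16 × (-5.4640314864) − (-5.4625591995))/(16 − 1) = -5.4641296389
Shift from A(h/2): −0.0000981525.

-5.464130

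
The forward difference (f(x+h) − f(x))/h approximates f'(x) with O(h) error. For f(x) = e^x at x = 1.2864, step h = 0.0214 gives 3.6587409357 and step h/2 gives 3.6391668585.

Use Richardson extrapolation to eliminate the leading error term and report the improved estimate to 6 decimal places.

Leading term ∝ h^1; use weight 2 = 2^1.
Difference of the inputs: 3.6391668585 − 3.6587409357 = -0.0195740772
Divide by 2^1 − 1 = 1: (-0.0195740772)/1 = -0.0195740772
R = A(h/2) + (A(h/2) − A(h))/1 = 3.6391668585 − 0.0195740772 = 3.6195927813
Gap between inputs: 1.957e-02; correction applied: −0.0195740772.

3.619593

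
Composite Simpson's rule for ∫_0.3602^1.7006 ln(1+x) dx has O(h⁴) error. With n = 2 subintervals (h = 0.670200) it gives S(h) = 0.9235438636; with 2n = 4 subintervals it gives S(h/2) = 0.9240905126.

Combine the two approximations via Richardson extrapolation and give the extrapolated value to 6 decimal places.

r = 4: numerator weight 16, denominator 15.
16*0.9240905126 = 14.7854482016; 14.7854482016 − 0.9235438636 = 13.8619043380
Denominator 16 − 1 = 15.
(16*0.9240905126 − 0.9235438636)/(16 − 1) = 0.9241269559

0.924127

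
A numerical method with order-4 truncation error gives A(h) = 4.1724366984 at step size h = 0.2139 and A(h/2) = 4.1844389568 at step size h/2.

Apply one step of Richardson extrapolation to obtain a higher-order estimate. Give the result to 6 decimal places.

Error is O(h^4); halving h shrinks it by 2^4 = 16.
16×4.1844389568 − 4.1724366984 = 62.7785866104
Denominator 16 − 1 = 15.
(16×4.1844389568 − 4.1724366984)/(16 − 1) = 4.1852391074
Shift from A(h/2): +0.0008001506.

4.185239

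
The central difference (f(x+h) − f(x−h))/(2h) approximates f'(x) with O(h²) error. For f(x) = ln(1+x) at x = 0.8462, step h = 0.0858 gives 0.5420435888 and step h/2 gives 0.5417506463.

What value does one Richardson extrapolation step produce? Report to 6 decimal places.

0.541653

Order 2 gives 2^r = 4 and 2^r − 1 = 3.
2^2 × A(h/2) = 2.1670025852; minus A(h) gives 1.6249589964.
Divide by 2^2 − 1 = 3.
Result: 0.5416529988
Shift from A(h/2): −0.0000976475.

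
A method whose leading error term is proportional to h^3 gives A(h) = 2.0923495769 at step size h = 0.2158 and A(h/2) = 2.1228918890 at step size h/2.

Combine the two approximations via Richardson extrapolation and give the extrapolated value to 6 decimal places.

2.127255

With r = 3 the leading error scales as h^3, so the weight is 2^3 = 8.
2^3×A(h/2) = 16.9831351120; minus A(h) gives 14.8907855351.
R = 14.8907855351/7 = 2.1272550764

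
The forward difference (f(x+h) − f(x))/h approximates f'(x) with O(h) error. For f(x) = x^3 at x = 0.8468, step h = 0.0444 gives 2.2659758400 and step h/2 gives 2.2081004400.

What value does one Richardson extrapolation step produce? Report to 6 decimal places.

2.150225

Method order is 1; weight 2^1 = 2.
Difference of the inputs: 2.2081004400 − 2.2659758400 = -0.0578754000
Divide by 2^1 − 1 = 1: (-0.0578754000)/1 = -0.0578754000
R = 2.2081004400 − 0.0578754000 = 2.1502250400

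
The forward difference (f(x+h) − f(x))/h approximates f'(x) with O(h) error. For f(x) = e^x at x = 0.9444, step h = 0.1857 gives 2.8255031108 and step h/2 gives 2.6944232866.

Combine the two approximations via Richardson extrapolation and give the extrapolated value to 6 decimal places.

The method has order 1: 2^1 = 2.
Weighted: 5.3888465732 − 2.8255031108 = 2.5633434624
(2 × 2.6944232866 − 2.8255031108)/(2 − 1) = 2.5633434624
Correction |R − A(h/2)| = 1.311e-01; gap |A(h/2) − A(h)| = 1.311e-01.

2.563343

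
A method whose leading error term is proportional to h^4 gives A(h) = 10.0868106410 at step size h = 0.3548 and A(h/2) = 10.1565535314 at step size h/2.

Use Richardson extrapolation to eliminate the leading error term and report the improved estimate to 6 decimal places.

Method order is 4; weight 2^4 = 16.
Top: 16(10.1565535314) − (10.0868106410) = 152.4180458614
Denominator 16 − 1 = 15.
R = 152.4180458614/15 = 10.1612030574
Gap between inputs: 6.974e-02; correction applied: +0.0046495260.

10.161203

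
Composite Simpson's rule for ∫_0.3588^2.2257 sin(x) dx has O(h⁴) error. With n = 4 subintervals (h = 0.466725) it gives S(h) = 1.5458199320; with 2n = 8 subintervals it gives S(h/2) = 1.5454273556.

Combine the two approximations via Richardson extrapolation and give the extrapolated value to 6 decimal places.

1.545401

r = 4, so 2^r = 16.
Weighted: 24.7268376896 − 1.5458199320 = 23.1810177576
R = 23.1810177576/15 = 1.5454011838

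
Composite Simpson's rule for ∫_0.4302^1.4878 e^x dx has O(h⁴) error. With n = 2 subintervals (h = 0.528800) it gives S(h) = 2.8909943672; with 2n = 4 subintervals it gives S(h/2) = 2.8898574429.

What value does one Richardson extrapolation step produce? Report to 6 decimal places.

With r = 4 the leading error scales as h^4, so the weight is 2^4 = 16.
Difference of the inputs: 2.8898574429 − 2.8909943672 = -0.0011369243
Correction (A(h/2) − A(h))/(16 − 1) = (-0.0011369243)/15 = -0.0000757950
R = A(h/2) + (A(h/2) − A(h))/15 = 2.8898574429 − 0.0000757950 = 2.8897816479
Correction |R − A(h/2)| = 7.579e-05; gap |A(h/2) − A(h)| = 1.137e-03.

2.889782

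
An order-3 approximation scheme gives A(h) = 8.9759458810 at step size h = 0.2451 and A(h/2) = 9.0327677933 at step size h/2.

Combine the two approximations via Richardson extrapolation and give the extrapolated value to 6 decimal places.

r = 3, so 2^r = 8.
8*9.0327677933 = 72.2621423464; subtract 8.9759458810 → 63.2861964654
Denominator 8 − 1 = 7.
So the Richardson estimate is 9.0408852093.

9.040885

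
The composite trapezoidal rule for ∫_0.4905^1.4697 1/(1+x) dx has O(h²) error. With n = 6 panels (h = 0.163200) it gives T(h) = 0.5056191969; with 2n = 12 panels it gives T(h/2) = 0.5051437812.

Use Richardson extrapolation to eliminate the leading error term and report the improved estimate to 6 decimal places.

0.504985

Method order is 2; weight 2^2 = 4.
2^2*A(h/2) = 2.0205751248; minus A(h) gives 1.5149559279.
Divide by 2^2 − 1 = 3.
So the Richardson estimate is 0.5049853093.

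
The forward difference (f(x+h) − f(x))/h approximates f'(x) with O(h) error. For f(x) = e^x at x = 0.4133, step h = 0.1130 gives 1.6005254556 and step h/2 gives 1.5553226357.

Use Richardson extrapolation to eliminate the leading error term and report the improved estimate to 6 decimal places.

r = 1, so 2^r = 2.
2*1.5553226357 − 1.6005254556 = 1.5101198158
Divide by 2^1 − 1 = 1.
R = 1.5101198158/1 = 1.5101198158

1.510120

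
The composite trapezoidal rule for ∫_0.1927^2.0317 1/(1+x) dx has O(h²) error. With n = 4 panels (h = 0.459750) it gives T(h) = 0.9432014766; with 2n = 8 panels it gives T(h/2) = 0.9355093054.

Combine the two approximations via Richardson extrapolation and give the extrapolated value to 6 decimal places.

r = 2, so 2^r = 4.
4 × 0.9355093054 − 0.9432014766 = 2.7988357450
Divide by 2^2 − 1 = 3.
(4 × 0.9355093054 − 0.9432014766)/(4 − 1) = 0.9329452483

0.932945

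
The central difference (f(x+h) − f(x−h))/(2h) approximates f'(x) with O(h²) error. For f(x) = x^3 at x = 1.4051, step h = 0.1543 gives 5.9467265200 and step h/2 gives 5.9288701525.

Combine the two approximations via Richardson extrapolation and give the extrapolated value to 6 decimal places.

5.922918

With r = 2 the leading error scales as h^2, so the weight is 2^2 = 4.
4 × 5.9288701525 = 23.7154806100; subtract 5.9467265200 → 17.7687540900
(4 × 5.9288701525 − 5.9467265200)/(4 − 1) = 5.9229180300
Correction |R − A(h/2)| = 5.952e-03; gap |A(h/2) − A(h)| = 1.786e-02.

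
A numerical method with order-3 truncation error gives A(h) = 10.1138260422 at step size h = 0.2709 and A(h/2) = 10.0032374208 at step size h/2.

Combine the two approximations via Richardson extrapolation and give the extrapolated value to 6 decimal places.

Leading term ∝ h^3; use weight 8 = 2^3.
8·10.0032374208 − 10.1138260422 = 69.9120733242
R = 69.9120733242/7 = 9.9874390463

9.987439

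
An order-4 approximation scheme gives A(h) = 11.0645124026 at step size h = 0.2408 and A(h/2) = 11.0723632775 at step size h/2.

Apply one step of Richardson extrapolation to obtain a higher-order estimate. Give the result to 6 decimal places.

r = 4, so 2^r = 16.
Top: 16(11.0723632775) − (11.0645124026) = 166.0933000374
Extrapolated: 166.0933000374 / 15 = 11.0728866692
Correction |R − A(h/2)| = 5.234e-04; gap |A(h/2) − A(h)| = 7.851e-03.

11.072887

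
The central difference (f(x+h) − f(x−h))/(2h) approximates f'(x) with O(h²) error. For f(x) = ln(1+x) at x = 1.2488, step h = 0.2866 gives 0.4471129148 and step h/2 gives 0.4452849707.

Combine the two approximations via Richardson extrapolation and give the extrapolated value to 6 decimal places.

0.444676

Leading term ∝ h^2; use weight 4 = 2^2.
Top: 4(0.4452849707) − (0.4471129148) = 1.3340269680
(4*0.4452849707 − 0.4471129148)/(4 − 1) = 0.4446756560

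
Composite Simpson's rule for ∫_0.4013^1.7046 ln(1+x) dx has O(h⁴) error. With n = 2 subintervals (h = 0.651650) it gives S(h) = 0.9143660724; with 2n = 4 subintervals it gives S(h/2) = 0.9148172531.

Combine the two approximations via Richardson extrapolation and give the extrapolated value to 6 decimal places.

0.914847

Order 4 gives 2^r = 16 and 2^r − 1 = 15.
Difference of the inputs: 0.9148172531 − 0.9143660724 = 0.0004511807
Divide by 2^4 − 1 = 15: 0.0004511807/15 = 0.0000300787
R = 0.9148172531 + 0.0000300787 = 0.9148473318
Correction |R − A(h/2)| = 3.008e-05; gap |A(h/2) − A(h)| = 4.512e-04.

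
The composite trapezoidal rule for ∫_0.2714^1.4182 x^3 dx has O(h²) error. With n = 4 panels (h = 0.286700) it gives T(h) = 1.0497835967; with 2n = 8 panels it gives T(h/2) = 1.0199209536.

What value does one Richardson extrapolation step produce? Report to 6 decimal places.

1.009967

With r = 2 the leading error scales as h^2, so the weight is 2^2 = 4.
2^2×A(h/2) = 4.0796838144; minus A(h) gives 3.0299002177.
(4×1.0199209536 − 1.0497835967)/(4 − 1) = 1.0099667392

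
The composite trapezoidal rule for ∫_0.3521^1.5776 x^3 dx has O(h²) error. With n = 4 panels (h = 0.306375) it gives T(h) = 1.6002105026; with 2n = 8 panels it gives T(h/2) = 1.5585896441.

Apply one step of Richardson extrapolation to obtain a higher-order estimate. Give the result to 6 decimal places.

1.544716

Error is O(h^2); halving h shrinks it by 2^2 = 4.
Top: 4(1.5585896441) − (1.6002105026) = 4.6341480738
Extrapolated: 4.6341480738 / 3 = 1.5447160246
Gap between inputs: 4.162e-02; correction applied: −0.0138736195.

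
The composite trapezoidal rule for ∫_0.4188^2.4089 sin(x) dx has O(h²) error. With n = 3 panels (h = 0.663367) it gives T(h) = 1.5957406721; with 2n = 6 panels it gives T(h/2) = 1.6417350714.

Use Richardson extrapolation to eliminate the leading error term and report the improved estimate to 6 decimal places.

1.657067

Method order is 2; weight 2^2 = 4.
Top: 4(1.6417350714) − (1.5957406721) = 4.9711996135
Denominator 4 − 1 = 3.
Result: 1.6570665378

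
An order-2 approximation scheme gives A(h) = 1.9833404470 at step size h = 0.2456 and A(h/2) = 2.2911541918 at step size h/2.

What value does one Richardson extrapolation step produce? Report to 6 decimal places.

Order 2 gives 2^r = 4 and 2^r − 1 = 3.
Top: 4(2.2911541918) − (1.9833404470) = 7.1812763202
Denominator 4 − 1 = 3.
(4·2.2911541918 − 1.9833404470)/(4 − 1) = 2.3937587734
Gap between inputs: 3.078e-01; correction applied: +0.1026045816.

2.393759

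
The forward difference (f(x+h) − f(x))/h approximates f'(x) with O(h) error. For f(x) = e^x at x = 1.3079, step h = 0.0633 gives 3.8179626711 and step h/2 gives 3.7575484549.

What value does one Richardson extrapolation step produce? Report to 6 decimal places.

3.697134

r = 1, so 2^r = 2.
2*3.7575484549 = 7.5150969098; subtract 3.8179626711 → 3.6971342387
Divide by 2^1 − 1 = 1.
R = 3.6971342387/1 = 3.6971342387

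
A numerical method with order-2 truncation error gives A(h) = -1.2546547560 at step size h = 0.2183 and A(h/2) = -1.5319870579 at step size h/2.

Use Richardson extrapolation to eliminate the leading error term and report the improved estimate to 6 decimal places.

r = 2, so 2^r = 4.
Difference of the inputs: -1.5319870579 − (-1.2546547560) = -0.2773323019
Divide by 2^2 − 1 = 3: (-0.2773323019)/3 = -0.0924441006
R = -1.5319870579 − 0.0924441006 = -1.6244311585
Shift from A(h/2): −0.0924441006.

-1.624431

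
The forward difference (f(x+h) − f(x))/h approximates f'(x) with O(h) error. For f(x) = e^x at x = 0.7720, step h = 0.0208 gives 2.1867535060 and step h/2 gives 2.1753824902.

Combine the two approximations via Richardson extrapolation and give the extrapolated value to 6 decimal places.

2.164011

With r = 1 the leading error scales as h^1, so the weight is 2^1 = 2.
2^1·A(h/2) = 4.3507649804; minus A(h) gives 2.1640114744.
2.1640114744 ÷ 1 = 2.1640114744
Gap between inputs: 1.137e-02; correction applied: −0.0113710158.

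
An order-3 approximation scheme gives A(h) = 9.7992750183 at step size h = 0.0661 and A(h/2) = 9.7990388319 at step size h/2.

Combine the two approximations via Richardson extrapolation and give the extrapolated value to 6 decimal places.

9.799005

Leading term ∝ h^3; use weight 8 = 2^3.
8·9.7990388319 = 78.3923106552; subtract 9.7992750183 → 68.5930356369
(8·9.7990388319 − 9.7992750183)/(8 − 1) = 9.7990050910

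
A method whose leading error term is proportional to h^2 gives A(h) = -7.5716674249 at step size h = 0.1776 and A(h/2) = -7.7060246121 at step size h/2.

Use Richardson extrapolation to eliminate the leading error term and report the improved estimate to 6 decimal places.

-7.750810

Error is O(h^2); halving h shrinks it by 2^2 = 4.
Numerator 4·A(h/2) − A(h) = 4·(-7.7060246121) − (-7.5716674249) = -23.2524310235
R = (-23.2524310235)/3 = -7.7508103412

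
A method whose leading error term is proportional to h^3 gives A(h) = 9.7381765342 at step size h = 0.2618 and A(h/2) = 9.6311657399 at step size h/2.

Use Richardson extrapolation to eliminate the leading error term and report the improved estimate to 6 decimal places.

9.615878

r = 3: numerator weight 8, denominator 7.
8*9.6311657399 = 77.0493259192; subtract 9.7381765342 → 67.3111493850
Divide by 2^3 − 1 = 7.
R = 67.3111493850/7 = 9.6158784836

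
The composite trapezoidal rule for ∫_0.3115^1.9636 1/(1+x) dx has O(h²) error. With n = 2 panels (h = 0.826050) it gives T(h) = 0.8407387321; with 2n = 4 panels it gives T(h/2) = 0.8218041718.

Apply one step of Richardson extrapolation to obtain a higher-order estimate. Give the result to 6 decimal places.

0.815493

With r = 2 the leading error scales as h^2, so the weight is 2^2 = 4.
Weighted: 3.2872166872 − 0.8407387321 = 2.4464779551
Divide by 2^2 − 1 = 3.
R = 2.4464779551/3 = 0.8154926517
Shift from A(h/2): −0.0063115201.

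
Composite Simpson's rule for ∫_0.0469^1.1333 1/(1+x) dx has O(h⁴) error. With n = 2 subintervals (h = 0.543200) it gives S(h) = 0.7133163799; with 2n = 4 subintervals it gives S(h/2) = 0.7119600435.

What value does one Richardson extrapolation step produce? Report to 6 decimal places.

0.711870

r = 4, so 2^r = 16.
Weighted: 11.3913606960 − 0.7133163799 = 10.6780443161
Denominator 16 − 1 = 15.
(16 × 0.7119600435 − 0.7133163799)/(16 − 1) = 0.7118696211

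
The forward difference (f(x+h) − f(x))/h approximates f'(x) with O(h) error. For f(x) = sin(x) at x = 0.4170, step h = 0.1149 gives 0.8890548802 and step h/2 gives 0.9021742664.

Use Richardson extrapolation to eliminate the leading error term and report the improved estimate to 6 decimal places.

0.915294

r = 1, so 2^r = 2.
A(h/2) − A(h) = 0.9021742664 − 0.8890548802 = 0.0131193862
Correction (A(h/2) − A(h))/(2 − 1) = 0.0131193862/1 = 0.0131193862
R = A(h/2) + (A(h/2) − A(h))/1 = 0.9021742664 + 0.0131193862 = 0.9152936526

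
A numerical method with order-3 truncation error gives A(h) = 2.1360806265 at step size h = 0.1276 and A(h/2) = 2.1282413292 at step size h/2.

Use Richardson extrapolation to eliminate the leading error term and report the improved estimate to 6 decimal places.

2.127121

The method has order 3: 2^3 = 8.
8×2.1282413292 = 17.0259306336; 17.0259306336 − 2.1360806265 = 14.8898500071
14.8898500071 ÷ 7 = 2.1271214296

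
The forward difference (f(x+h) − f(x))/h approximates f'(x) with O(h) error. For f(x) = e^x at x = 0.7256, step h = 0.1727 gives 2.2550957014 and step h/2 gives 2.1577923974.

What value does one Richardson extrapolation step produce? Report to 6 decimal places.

Error is O(h^1); halving h shrinks it by 2^1 = 2.
Difference of the inputs: 2.1577923974 − 2.2550957014 = -0.0973033040
Divide by 2^1 − 1 = 1: (-0.0973033040)/1 = -0.0973033040
R = A(h/2) + (A(h/2) − A(h))/1 = 2.1577923974 − 0.0973033040 = 2.0604890934

2.060489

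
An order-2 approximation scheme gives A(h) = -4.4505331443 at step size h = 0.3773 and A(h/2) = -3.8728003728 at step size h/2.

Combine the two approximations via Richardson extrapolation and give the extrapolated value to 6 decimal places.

With r = 2 the leading error scales as h^2, so the weight is 2^2 = 4.
Numerator 4*A(h/2) − A(h) = 4*(-3.8728003728) − (-4.4505331443) = -11.0406683469
Denominator 4 − 1 = 3.
(4*(-3.8728003728) − (-4.4505331443))/(4 − 1) = -3.6802227823
Correction |R − A(h/2)| = 1.926e-01; gap |A(h/2) − A(h)| = 5.777e-01.

-3.680223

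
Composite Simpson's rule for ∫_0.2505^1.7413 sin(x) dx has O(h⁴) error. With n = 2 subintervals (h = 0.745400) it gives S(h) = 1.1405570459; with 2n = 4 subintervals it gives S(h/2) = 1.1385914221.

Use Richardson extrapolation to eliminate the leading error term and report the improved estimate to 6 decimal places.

1.138460

r = 4: numerator weight 16, denominator 15.
Numerator 16·A(h/2) − A(h) = 16·1.1385914221 − 1.1405570459 = 17.0769057077
R = 17.0769057077/15 = 1.1384603805
Gap between inputs: 1.966e-03; correction applied: −0.0001310416.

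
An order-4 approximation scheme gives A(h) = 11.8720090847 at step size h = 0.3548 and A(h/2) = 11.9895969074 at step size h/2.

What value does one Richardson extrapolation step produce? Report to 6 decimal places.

11.997436

Order 4 gives 2^r = 16 and 2^r − 1 = 15.
16*11.9895969074 = 191.8335505184; 191.8335505184 − 11.8720090847 = 179.9615414337
179.9615414337 ÷ 15 = 11.9974360956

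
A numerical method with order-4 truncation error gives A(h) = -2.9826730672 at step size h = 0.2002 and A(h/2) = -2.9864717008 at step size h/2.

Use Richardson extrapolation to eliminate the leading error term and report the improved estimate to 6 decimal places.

r = 4, so 2^r = 16.
A(h/2) − A(h) = -2.9864717008 − (-2.9826730672) = -0.0037986336
Divide by 2^4 − 1 = 15: (-0.0037986336)/15 = -0.0002532422
R = -2.9864717008 − 0.0002532422 = -2.9867249430

-2.986725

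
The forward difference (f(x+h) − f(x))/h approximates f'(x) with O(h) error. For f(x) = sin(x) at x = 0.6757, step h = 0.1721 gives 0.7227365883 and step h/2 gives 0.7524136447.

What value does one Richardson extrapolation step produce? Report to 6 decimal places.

Order 1 gives 2^r = 2 and 2^r − 1 = 1.
2 × 0.7524136447 = 1.5048272894; subtract 0.7227365883 → 0.7820907011
Divide by 2^1 − 1 = 1.
(2 × 0.7524136447 − 0.7227365883)/(2 − 1) = 0.7820907011

0.782091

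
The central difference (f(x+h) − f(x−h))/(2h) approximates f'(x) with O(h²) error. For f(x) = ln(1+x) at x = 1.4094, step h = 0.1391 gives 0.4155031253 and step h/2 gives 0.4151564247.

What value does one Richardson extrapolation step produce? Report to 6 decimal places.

0.415041

Method order is 2; weight 2^2 = 4.
4·0.4151564247 = 1.6606256988; subtract 0.4155031253 → 1.2451225735
Denominator 4 − 1 = 3.
So the Richardson estimate is 0.4150408578.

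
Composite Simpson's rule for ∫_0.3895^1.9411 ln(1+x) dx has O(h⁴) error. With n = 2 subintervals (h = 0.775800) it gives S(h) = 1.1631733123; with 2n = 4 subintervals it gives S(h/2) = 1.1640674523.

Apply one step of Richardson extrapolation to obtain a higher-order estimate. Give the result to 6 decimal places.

1.164127

The method has order 4: 2^4 = 16.
16*1.1640674523 − 1.1631733123 = 17.4619059245
Extrapolated: 17.4619059245 / 15 = 1.1641270616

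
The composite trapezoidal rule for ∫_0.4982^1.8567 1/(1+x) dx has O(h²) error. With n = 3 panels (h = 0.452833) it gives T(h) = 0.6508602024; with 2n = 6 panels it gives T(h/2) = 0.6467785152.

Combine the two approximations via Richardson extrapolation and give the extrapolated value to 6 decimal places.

With r = 2 the leading error scales as h^2, so the weight is 2^2 = 4.
Numerator 4 × A(h/2) − A(h) = 4 × 0.6467785152 − 0.6508602024 = 1.9362538584
Denominator 4 − 1 = 3.
1.9362538584 ÷ 3 = 0.6454179528

0.645418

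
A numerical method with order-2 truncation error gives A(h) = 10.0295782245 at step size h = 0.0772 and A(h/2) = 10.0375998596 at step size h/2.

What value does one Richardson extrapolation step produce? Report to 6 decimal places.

10.040274

r = 2, so 2^r = 4.
A(h/2) − A(h) = 10.0375998596 − 10.0295782245 = 0.0080216351
Divide by 2^2 − 1 = 3: 0.0080216351/3 = 0.0026738784
R = A(h/2) + (A(h/2) − A(h))/3 = 10.0375998596 + 0.0026738784 = 10.0402737380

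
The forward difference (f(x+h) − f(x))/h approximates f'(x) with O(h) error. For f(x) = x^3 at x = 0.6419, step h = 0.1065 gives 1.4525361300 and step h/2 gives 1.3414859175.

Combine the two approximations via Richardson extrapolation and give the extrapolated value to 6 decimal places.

1.230436

Method order is 1; weight 2^1 = 2.
Numerator 2·A(h/2) − A(h) = 2·1.3414859175 − 1.4525361300 = 1.2304357050
Extrapolated: 1.2304357050 / 1 = 1.2304357050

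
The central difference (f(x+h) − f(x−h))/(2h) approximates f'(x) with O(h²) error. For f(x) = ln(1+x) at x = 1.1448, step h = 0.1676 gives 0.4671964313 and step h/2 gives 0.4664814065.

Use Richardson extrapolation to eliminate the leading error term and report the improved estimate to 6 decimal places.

Leading term ∝ h^2; use weight 4 = 2^2.
4*0.4664814065 = 1.8659256260; subtract 0.4671964313 → 1.3987291947
R = 1.3987291947/3 = 0.4662430649

0.466243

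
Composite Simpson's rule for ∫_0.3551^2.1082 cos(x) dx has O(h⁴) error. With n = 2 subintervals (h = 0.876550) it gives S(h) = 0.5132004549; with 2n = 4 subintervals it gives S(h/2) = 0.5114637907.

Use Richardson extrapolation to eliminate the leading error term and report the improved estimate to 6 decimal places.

r = 4: numerator weight 16, denominator 15.
16×0.5114637907 − 0.5132004549 = 7.6702201963
Extrapolated: 7.6702201963 / 15 = 0.5113480131

0.511348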